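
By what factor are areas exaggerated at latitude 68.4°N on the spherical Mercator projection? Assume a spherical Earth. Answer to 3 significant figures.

The Mercator projection is conformal; its linear scale factor is the same in every direction and equals sec φ = 1/cos φ.
Areal scale = k² = sec²φ = 1/cos²(68.4°) = 1/0.3681² = 7.379.

7.38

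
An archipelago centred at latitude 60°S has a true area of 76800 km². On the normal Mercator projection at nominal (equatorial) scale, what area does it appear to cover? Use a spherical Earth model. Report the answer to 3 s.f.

Mercator is conformal, so the point scale is isotropic: h = k = sec φ = 1/cos φ.
Areal scale = k² = sec²φ = 1/cos²(60°) = 1/0.5000² = 4.000.
Apparent area = 76800 × 4.000 ≈ 307000 km².

307000 km²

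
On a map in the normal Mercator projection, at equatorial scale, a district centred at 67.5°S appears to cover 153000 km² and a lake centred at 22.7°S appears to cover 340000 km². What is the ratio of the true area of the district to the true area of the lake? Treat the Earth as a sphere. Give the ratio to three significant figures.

0.0774

Since Mercator area scale is 1/cos²φ, the true area equals the apparent area multiplied by cos²φ.
True area of district: 153000 × cos²(67.5°) = 153000 × 0.1464 = 22410 km².
True area of lake: 340000 × cos²(22.7°) = 340000 × 0.8511 = 289400 km².
Ratio = 22410 / 289400 ≈ 0.0774.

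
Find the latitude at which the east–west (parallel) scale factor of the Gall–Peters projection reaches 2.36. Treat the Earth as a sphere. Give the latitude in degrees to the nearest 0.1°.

Gall–Peters is a cylindrical equal-area projection with standard parallels at ±45°. A cylindrical equal-area projection with standard parallel φ₀ has meridian scale h = cos φ / cos φ₀ and parallel scale k = cos φ₀ / cos φ (so areas are preserved, h·k = 1).
k = cos φ₀ / cos φ = 2.36  ⇒  cos φ = cos 45° / 2.36 = 0.2996.
φ = arccos(0.2996) ≈ 72.6°.

72.6°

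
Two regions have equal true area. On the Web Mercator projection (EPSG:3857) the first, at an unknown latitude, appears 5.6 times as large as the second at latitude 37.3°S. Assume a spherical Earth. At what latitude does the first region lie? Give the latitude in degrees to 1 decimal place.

70.4°

On Mercator, (apparent₁)/(apparent₂) = sec²φ₁ / sec²φ₂ when true areas are equal.
cos²φ₂ / cos²φ₁ = 5.6  ⇒  cos φ₁ = cos 37.3° / √5.6 = 0.7955/2.366 = 0.3361.
φ₁ = arccos(0.3361) ≈ 70.4°.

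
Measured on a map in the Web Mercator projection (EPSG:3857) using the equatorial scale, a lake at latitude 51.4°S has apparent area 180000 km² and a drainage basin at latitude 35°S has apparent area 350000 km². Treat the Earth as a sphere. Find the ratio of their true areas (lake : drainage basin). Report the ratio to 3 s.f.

0.298

Since Mercator area scale is 1/cos²φ, the true area equals the apparent area multiplied by cos²φ.
True area of lake: 180000 × cos²(51.4°) = 180000 × 0.3892 = 70060 km².
True area of drainage basin: 350000 × cos²(35°) = 350000 × 0.6710 = 234900 km².
Ratio = 70060 / 234900 ≈ 0.298.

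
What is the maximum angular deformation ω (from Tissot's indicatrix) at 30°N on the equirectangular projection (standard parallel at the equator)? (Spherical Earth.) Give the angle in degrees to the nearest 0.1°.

In the plate carrée (x = Rλ, y = Rφ), meridians are true-scale (h = 1) and parallels are stretched by k = sec φ.
At 30°: h = 1.000, k = 1.155; principal scales a = 1.155, b = 1.000.
sin(ω/2) = (a − b)/(a + b) = 0.1547/2.155 = 0.07180, so ω = 2 arcsin(0.07180) ≈ 8.2°.

8.2°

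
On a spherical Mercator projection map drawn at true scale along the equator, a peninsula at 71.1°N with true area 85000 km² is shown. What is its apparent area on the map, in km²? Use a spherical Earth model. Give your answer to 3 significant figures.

For Mercator, h = k = sec φ (a conformal cylindrical projection has a single point scale, 1/cos φ).
Areal scale = k² = sec²φ = 1/cos²(71.1°) = 1/0.3239² = 9.531.
Apparent area = 85000 × 9.531 ≈ 810000 km².

810000 km²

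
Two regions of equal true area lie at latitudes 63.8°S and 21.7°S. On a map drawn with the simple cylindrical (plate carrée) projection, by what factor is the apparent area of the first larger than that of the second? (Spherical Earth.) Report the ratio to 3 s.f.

2.10

In the plate carrée (x = Rλ, y = Rφ), meridians are true-scale (h = 1) and parallels are stretched by k = sec φ.
Areal scale at 63.8°: h·k = 1.000 × 2.265 = 2.265.
Areal scale at 21.7°: h·k = 1.000 × 1.076 = 1.076.
Ratio = 2.265/1.076 ≈ 2.10.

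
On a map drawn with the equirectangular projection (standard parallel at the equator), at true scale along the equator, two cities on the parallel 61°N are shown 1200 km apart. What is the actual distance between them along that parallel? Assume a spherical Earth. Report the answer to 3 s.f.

582 km

In the plate carrée (x = Rλ, y = Rφ), meridians are true-scale (h = 1) and parallels are stretched by k = sec φ.
Along the parallel at 61°, map distances are exaggerated by k = sec 61° = 2.063.
True distance = 1200 / 2.063 = 1200 × cos 61° ≈ 582 km.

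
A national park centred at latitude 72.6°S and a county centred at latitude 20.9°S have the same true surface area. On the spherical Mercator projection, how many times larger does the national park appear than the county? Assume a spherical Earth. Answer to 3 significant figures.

On Mercator, area is exaggerated by sec²φ = 1/cos²φ.
At 72.6°: sec²(72.6°) = 1/0.2990² = 11.18.
At 20.9°: sec²(20.9°) = 1/0.9342² = 1.146.
Ratio = 11.18/1.146 = cos²(20.9°)/cos²(72.6°) ≈ 9.76.

9.76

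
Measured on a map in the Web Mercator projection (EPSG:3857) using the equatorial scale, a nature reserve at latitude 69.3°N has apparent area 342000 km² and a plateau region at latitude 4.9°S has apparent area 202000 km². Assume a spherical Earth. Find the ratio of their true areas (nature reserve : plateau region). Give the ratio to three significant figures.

On Mercator the areal scale is sec²φ, so true area = apparent × cos²φ.
True area of nature reserve: 342000 × cos²(69.3°) = 342000 × 0.1249 = 42730 km².
True area of plateau region: 202000 × cos²(4.9°) = 202000 × 0.9927 = 200500 km².
Ratio = 42730 / 200500 ≈ 0.213.

0.213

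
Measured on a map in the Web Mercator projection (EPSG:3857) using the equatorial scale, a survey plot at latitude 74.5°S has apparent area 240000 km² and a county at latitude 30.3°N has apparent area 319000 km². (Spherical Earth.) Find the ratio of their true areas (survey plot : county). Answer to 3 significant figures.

0.0721

On Mercator the areal scale is sec²φ, so true area = apparent × cos²φ.
True area of survey plot: 240000 × cos²(74.5°) = 240000 × 0.07142 = 17140 km².
True area of county: 319000 × cos²(30.3°) = 319000 × 0.7455 = 237800 km².
Ratio = 17140 / 237800 ≈ 0.0721.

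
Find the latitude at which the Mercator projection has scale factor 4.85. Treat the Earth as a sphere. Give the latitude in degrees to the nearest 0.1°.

78.1°

Mercator scale is k = sec φ = 1/cos φ.
1/cos φ = 4.85  ⇒  cos φ = 0.2062  ⇒  φ = arccos(0.2062) ≈ 78.1°.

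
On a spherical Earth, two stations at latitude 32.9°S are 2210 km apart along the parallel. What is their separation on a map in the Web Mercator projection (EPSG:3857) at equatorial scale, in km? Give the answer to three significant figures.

2630 km

Mercator is conformal, so the point scale is isotropic: h = k = sec φ = 1/cos φ.
Along the parallel, k = sec 32.9° = 1/0.8396 = 1.191.
Map distance = 2210 × 1.191 ≈ 2630 km.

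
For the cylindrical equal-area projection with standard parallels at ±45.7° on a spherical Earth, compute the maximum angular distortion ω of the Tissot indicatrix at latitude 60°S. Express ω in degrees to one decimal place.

For cylindrical equal-area with standard parallel φ₀, h = cos φ / cos φ₀ and k = cos φ₀ / cos φ, so h·k = 1.
At 60°: h = 0.7159, k = 1.397; principal scales a = 1.397, b = 0.7159.
sin(ω/2) = (a − b)/(a + b) = 0.6809/2.113 = 0.3223, so ω = 2 arcsin(0.3223) ≈ 37.6°.

37.6°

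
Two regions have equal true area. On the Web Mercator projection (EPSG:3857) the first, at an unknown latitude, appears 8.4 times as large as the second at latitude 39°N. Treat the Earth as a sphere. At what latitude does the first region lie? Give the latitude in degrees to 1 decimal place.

Mercator areal scale is sec²φ, so apparent-area ratio = sec²φ₁ / sec²φ₂ = cos²φ₂ / cos²φ₁.
cos²φ₂ / cos²φ₁ = 8.4  ⇒  cos φ₁ = cos 39° / √8.4 = 0.7771/2.898 = 0.2681.
φ₁ = arccos(0.2681) ≈ 74.4°.

74.4°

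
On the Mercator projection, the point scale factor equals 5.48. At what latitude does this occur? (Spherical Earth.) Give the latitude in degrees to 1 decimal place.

79.5°

Mercator scale is k = sec φ = 1/cos φ.
1/cos φ = 5.48  ⇒  cos φ = 0.1825  ⇒  φ = arccos(0.1825) ≈ 79.5°.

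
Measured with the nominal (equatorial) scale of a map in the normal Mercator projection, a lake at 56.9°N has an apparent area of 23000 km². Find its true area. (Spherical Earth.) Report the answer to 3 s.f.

6860 km²

The Mercator projection is conformal; its linear scale factor is the same in every direction and equals sec φ = 1/cos φ.
Areal scale = k² = sec²φ = 1/cos²(56.9°) = 1/0.5461² = 3.353.
True area = apparent / (areal scale) = 23000 / 3.353 ≈ 6860 km².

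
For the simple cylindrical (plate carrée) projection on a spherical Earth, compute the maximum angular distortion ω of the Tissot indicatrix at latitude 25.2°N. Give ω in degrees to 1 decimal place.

For the equirectangular projection with φ₀ = 0 (plate carrée), h = 1 along meridians and k = sec φ along parallels.
At 25.2°: h = 1.000, k = 1.105; principal scales a = 1.105, b = 1.000.
sin(ω/2) = (a − b)/(a + b) = 0.1052/2.105 = 0.04996, so ω = 2 arcsin(0.04996) ≈ 5.7°.

5.7°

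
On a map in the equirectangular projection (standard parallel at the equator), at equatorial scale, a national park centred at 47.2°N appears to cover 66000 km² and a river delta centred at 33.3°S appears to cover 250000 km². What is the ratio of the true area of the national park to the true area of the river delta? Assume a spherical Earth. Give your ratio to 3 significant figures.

0.215

On the plate carrée, areal scale = h·k = 1 × sec φ, so true area = apparent × cos φ.
True area of national park: 66000 × cos(47.2°) = 66000 × 0.6794 = 44840 km².
True area of river delta: 250000 × cos(33.3°) = 250000 × 0.8358 = 209000 km².
Ratio = 44840 / 209000 ≈ 0.215.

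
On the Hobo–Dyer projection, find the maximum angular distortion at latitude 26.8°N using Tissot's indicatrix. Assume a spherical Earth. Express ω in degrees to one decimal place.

Hobo–Dyer is a cylindrical equal-area projection with standard parallels at ±37.5°. Cylindrical equal-area (φ₀ = 37.5°): h = cos φ / cos 37.5° along meridians, k = cos 37.5° / cos φ along parallels; h·k = 1.
At 26.8°: h = 1.125, k = 0.8888; principal scales a = 1.125, b = 0.8888.
sin(ω/2) = (a − b)/(a + b) = 0.2363/2.014 = 0.1173, so ω = 2 arcsin(0.1173) ≈ 13.5°.

13.5°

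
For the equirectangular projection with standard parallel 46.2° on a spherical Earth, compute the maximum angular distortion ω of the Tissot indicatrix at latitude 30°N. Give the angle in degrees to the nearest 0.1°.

12.8°

With standard parallel φ₀ = 46.2°, the equirectangular projection gives x = Rλ cos φ₀, y = Rφ, so h = 1 and k = cos 46.2° / cos φ.
At 30°: h = 1.000, k = 0.7992; principal scales a = 1.000, b = 0.7992.
sin(ω/2) = (a − b)/(a + b) = 0.2008/1.799 = 0.1116, so ω = 2 arcsin(0.1116) ≈ 12.8°.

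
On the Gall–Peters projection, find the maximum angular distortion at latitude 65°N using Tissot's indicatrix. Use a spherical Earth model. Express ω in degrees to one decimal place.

56.5°

Gall–Peters is a cylindrical equal-area projection with standard parallels at ±45°. Cylindrical equal-area (φ₀ = 45°): h = cos φ / cos 45° along meridians, k = cos 45° / cos φ along parallels; h·k = 1.
At 65°: h = 0.5977, k = 1.673; principal scales a = 1.673, b = 0.5977.
sin(ω/2) = (a − b)/(a + b) = 1.075/2.271 = 0.4736, so ω = 2 arcsin(0.4736) ≈ 56.5°.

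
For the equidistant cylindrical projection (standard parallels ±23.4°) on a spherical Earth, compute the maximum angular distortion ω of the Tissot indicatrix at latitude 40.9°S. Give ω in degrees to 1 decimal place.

The equidistant cylindrical projection with φ₀ = 23.4° has h = 1 (meridians true) and k = cos φ₀ / cos φ along parallels.
At 40.9°: h = 1.000, k = 1.214; principal scales a = 1.214, b = 1.000.
sin(ω/2) = (a − b)/(a + b) = 0.2142/2.214 = 0.09674, so ω = 2 arcsin(0.09674) ≈ 11.1°.

11.1°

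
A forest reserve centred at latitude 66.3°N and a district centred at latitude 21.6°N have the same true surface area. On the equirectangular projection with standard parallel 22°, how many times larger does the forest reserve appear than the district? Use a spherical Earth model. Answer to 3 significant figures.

With standard parallel φ₀ = 22°, the equirectangular projection gives x = Rλ cos φ₀, y = Rφ, so h = 1 and k = cos 22° / cos φ.
Areal scale at 66.3°: h·k = 1.000 × 2.307 = 2.307.
Areal scale at 21.6°: h·k = 1.000 × 0.9972 = 0.9972.
Ratio = 2.307/0.9972 ≈ 2.31.

2.31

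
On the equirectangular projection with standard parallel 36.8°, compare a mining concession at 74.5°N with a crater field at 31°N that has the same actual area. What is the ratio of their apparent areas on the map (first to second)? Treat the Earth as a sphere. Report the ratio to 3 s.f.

The equidistant cylindrical projection with φ₀ = 36.8° has h = 1 (meridians true) and k = cos φ₀ / cos φ along parallels.
Areal scale at 74.5°: h·k = 1.000 × 2.996 = 2.996.
Areal scale at 31°: h·k = 1.000 × 0.9342 = 0.9342.
Ratio = 2.996/0.9342 ≈ 3.21.

3.21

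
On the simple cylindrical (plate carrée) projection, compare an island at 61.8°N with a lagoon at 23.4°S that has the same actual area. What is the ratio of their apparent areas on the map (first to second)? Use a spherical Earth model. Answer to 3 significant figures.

1.94

In the plate carrée (x = Rλ, y = Rφ), meridians are true-scale (h = 1) and parallels are stretched by k = sec φ.
Areal scale at 61.8°: h·k = 1.000 × 2.116 = 2.116.
Areal scale at 23.4°: h·k = 1.000 × 1.090 = 1.090.
Ratio = 2.116/1.090 ≈ 1.94.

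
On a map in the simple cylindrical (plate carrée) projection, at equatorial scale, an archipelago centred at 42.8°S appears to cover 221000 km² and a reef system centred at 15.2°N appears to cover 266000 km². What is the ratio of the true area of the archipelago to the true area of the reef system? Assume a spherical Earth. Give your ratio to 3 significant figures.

Plate carrée has h = 1 and k = sec φ, giving areal scale sec φ; true area = (apparent area) · cos φ.
True area of archipelago: 221000 × cos(42.8°) = 221000 × 0.7337 = 162200 km².
True area of reef system: 266000 × cos(15.2°) = 266000 × 0.9650 = 256700 km².
Ratio = 162200 / 256700 ≈ 0.632.

0.632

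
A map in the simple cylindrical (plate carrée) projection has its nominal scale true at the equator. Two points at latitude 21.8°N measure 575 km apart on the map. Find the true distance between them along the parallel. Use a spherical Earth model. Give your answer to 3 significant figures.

534 km

For the equirectangular projection with φ₀ = 0 (plate carrée), h = 1 along meridians and k = sec φ along parallels.
Along the parallel at 21.8°, map distances are exaggerated by k = sec 21.8° = 1.077.
True distance = 575 / 1.077 = 575 × cos 21.8° ≈ 534 km.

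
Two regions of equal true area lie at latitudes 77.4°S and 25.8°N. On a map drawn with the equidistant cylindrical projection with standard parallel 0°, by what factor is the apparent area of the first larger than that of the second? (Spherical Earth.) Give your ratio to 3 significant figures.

For the equirectangular projection with φ₀ = 0 (plate carrée), h = 1 along meridians and k = sec φ along parallels.
Areal scale at 77.4°: h·k = 1.000 × 4.584 = 4.584.
Areal scale at 25.8°: h·k = 1.000 × 1.111 = 1.111.
Ratio = 4.584/1.111 ≈ 4.13.

4.13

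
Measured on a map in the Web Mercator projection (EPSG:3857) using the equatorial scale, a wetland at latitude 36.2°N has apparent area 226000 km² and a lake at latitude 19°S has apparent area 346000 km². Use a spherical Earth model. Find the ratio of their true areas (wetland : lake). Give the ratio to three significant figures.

0.476

Since Mercator area scale is 1/cos²φ, the true area equals the apparent area multiplied by cos²φ.
True area of wetland: 226000 × cos²(36.2°) = 226000 × 0.6512 = 147200 km².
True area of lake: 346000 × cos²(19°) = 346000 × 0.8940 = 309300 km².
Ratio = 147200 / 309300 ≈ 0.476.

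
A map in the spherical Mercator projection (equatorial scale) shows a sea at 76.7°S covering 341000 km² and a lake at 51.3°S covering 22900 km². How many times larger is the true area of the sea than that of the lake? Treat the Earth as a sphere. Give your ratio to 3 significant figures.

Mercator's areal exaggeration is sec²φ; hence true area = (apparent area) · cos²φ.
True area of sea: 341000 × cos²(76.7°) = 341000 × 0.05292 = 18050 km².
True area of lake: 22900 × cos²(51.3°) = 22900 × 0.3909 = 8952 km².
Ratio = 18050 / 8952 ≈ 2.02.

2.02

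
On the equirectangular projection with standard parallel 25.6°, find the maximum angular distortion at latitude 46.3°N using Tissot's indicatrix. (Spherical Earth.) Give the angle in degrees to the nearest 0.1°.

15.2°

With standard parallel φ₀ = 25.6°, the equirectangular projection gives x = Rλ cos φ₀, y = Rφ, so h = 1 and k = cos 25.6° / cos φ.
At 46.3°: h = 1.000, k = 1.305; principal scales a = 1.305, b = 1.000.
sin(ω/2) = (a − b)/(a + b) = 0.3053/2.305 = 0.1324, so ω = 2 arcsin(0.1324) ≈ 15.2°.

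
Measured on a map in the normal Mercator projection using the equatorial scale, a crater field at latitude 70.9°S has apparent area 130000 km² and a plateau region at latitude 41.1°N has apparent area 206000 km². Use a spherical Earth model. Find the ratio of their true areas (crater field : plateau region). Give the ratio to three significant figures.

0.119

On Mercator the areal scale is sec²φ, so true area = apparent × cos²φ.
True area of crater field: 130000 × cos²(70.9°) = 130000 × 0.1071 = 13920 km².
True area of plateau region: 206000 × cos²(41.1°) = 206000 × 0.5679 = 117000 km².
Ratio = 13920 / 117000 ≈ 0.119.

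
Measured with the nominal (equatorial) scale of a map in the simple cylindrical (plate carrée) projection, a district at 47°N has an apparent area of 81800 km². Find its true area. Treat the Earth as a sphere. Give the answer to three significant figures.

Plate carrée maps x = Rλ, y = Rφ. The meridian scale is h = 1 and the parallel scale is k = 1/cos φ = sec φ.
Areal scale = h·k = 1 × sec φ; at 47°, h = 1.000, k = 1.466, so h·k = 1.466.
True area = apparent / (areal scale) = 81800 / 1.466 ≈ 55800 km².

55800 km²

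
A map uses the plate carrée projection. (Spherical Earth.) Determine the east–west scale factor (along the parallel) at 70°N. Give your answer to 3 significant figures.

2.92

For the equirectangular projection with φ₀ = 0 (plate carrée), h = 1 along meridians and k = sec φ along parallels.
k = 1/cos 70° = 1/0.3420 = 2.924.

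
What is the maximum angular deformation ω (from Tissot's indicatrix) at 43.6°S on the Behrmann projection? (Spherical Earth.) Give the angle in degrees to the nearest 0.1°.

20.4°

Behrmann is a cylindrical equal-area projection with standard parallels at ±30°. For cylindrical equal-area with standard parallel φ₀, h = cos φ / cos φ₀ and k = cos φ₀ / cos φ, so h·k = 1.
At 43.6°: h = 0.8362, k = 1.196; principal scales a = 1.196, b = 0.8362.
sin(ω/2) = (a − b)/(a + b) = 0.3597/2.032 = 0.1770, so ω = 2 arcsin(0.1770) ≈ 20.4°.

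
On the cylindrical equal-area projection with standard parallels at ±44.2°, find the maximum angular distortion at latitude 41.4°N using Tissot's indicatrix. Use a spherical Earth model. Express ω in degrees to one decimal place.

5.2°

Cylindrical equal-area (φ₀ = 44.2°): h = cos φ / cos 44.2° along meridians, k = cos 44.2° / cos φ along parallels; h·k = 1.
At 41.4°: h = 1.046, k = 0.9557; principal scales a = 1.046, b = 0.9557.
sin(ω/2) = (a − b)/(a + b) = 0.09057/2.002 = 0.04524, so ω = 2 arcsin(0.04524) ≈ 5.2°.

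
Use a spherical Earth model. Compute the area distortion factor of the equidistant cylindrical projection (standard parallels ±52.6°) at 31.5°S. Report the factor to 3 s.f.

0.712

The equidistant cylindrical projection with φ₀ = 52.6° has h = 1 (meridians true) and k = cos φ₀ / cos φ along parallels.
Areal scale = h·k = 1 × cos φ₀ / cos φ; at 31.5°, h = 1.000, k = 0.7123, so h·k = 0.7123.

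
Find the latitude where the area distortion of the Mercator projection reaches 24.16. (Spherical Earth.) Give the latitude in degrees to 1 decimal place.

78.3°

Mercator areal scale is sec²φ.
sec²φ = 24.16  ⇒  cos²φ = 0.04139  ⇒  cos φ = 0.2034.
φ = arccos(0.2034) ≈ 78.3°.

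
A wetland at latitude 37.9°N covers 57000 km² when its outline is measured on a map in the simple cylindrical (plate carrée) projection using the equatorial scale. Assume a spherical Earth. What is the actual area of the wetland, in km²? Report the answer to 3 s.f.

45000 km²

In the plate carrée (x = Rλ, y = Rφ), meridians are true-scale (h = 1) and parallels are stretched by k = sec φ.
Areal scale = h·k = 1 × sec φ; at 37.9°, h = 1.000, k = 1.267, so h·k = 1.267.
True area = apparent / (areal scale) = 57000 / 1.267 ≈ 45000 km².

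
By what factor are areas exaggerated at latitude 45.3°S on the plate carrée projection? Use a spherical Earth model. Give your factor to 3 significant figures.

In the plate carrée (x = Rλ, y = Rφ), meridians are true-scale (h = 1) and parallels are stretched by k = sec φ.
Areal scale = h·k = 1 × sec φ; at 45.3°, h = 1.000, k = 1.422, so h·k = 1.422.

1.42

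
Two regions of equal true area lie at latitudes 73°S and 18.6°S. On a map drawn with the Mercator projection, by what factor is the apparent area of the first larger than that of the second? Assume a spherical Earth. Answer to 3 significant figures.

10.5

Mercator areal scale is sec²φ.
At 73°: sec²(73°) = 1/0.2924² = 11.70.
At 18.6°: sec²(18.6°) = 1/0.9478² = 1.113.
Ratio = 11.70/1.113 = cos²(18.6°)/cos²(73°) ≈ 10.5.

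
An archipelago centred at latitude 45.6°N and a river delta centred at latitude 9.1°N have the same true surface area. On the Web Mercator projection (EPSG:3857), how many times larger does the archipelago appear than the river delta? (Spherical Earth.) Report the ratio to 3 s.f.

1.99

On Mercator, area is exaggerated by sec²φ = 1/cos²φ.
At 45.6°: sec²(45.6°) = 1/0.6997² = 2.043.
At 9.1°: sec²(9.1°) = 1/0.9874² = 1.026.
Ratio = 2.043/1.026 = cos²(9.1°)/cos²(45.6°) ≈ 1.99.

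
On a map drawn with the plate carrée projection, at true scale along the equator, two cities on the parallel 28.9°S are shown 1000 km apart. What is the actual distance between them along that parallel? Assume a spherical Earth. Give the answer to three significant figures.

Plate carrée maps x = Rλ, y = Rφ. The meridian scale is h = 1 and the parallel scale is k = 1/cos φ = sec φ.
Along the parallel at 28.9°, map distances are exaggerated by k = sec 28.9° = 1.142.
True distance = 1000 / 1.142 = 1000 × cos 28.9° ≈ 875 km.

875 km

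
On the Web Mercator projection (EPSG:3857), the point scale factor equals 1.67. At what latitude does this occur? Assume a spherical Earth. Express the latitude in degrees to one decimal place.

53.2°

Mercator scale is k = sec φ = 1/cos φ.
1/cos φ = 1.67  ⇒  cos φ = 0.5988  ⇒  φ = arccos(0.5988) ≈ 53.2°.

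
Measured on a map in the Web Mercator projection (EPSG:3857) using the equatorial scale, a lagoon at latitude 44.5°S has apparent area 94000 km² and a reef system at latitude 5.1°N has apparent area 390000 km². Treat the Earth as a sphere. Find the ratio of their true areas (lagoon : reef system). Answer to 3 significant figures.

On Mercator the areal scale is sec²φ, so true area = apparent × cos²φ.
True area of lagoon: 94000 × cos²(44.5°) = 94000 × 0.5087 = 47820 km².
True area of reef system: 390000 × cos²(5.1°) = 390000 × 0.9921 = 386900 km².
Ratio = 47820 / 386900 ≈ 0.124.

0.124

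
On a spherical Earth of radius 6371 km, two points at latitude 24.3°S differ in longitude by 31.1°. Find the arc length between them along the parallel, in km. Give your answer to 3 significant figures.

3150 km

Arc length along a parallel = R cos φ · Δλ (with Δλ in radians).
= 6371 × cos 24.3° × (31.1° × π/180) = 6371 × 0.9114 × 0.5428 ≈ 3150 km.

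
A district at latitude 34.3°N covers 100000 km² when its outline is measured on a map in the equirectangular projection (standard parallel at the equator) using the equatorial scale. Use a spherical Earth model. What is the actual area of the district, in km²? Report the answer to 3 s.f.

In the plate carrée (x = Rλ, y = Rφ), meridians are true-scale (h = 1) and parallels are stretched by k = sec φ.
Areal scale = h·k = 1 × sec φ; at 34.3°, h = 1.000, k = 1.211, so h·k = 1.211.
True area = apparent / (areal scale) = 100000 / 1.211 ≈ 82600 km².

82600 km²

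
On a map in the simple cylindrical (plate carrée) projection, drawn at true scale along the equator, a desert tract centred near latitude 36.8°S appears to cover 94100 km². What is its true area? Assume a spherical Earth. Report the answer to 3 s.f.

75300 km²

In the plate carrée (x = Rλ, y = Rφ), meridians are true-scale (h = 1) and parallels are stretched by k = sec φ.
Areal scale = h·k = 1 × sec φ; at 36.8°, h = 1.000, k = 1.249, so h·k = 1.249.
True area = apparent / (areal scale) = 94100 / 1.249 ≈ 75300 km².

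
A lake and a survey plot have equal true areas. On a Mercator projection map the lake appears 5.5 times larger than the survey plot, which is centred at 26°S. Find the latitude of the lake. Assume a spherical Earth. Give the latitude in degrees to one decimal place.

67.5°

Mercator areal scale is sec²φ, so apparent-area ratio = sec²φ₁ / sec²φ₂ = cos²φ₂ / cos²φ₁.
cos²φ₂ / cos²φ₁ = 5.5  ⇒  cos φ₁ = cos 26° / √5.5 = 0.8988/2.345 = 0.3832.
φ₁ = arccos(0.3832) ≈ 67.5°.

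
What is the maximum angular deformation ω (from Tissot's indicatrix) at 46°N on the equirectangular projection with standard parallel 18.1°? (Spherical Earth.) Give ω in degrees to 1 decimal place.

17.9°

In the equirectangular projection with standard parallel φ₀ = 18.1° (x = Rλ cos φ₀, y = Rφ), meridians are true-scale (h = 1) and the parallel scale is k = cos φ₀ / cos φ.
At 46°: h = 1.000, k = 1.368; principal scales a = 1.368, b = 1.000.
sin(ω/2) = (a − b)/(a + b) = 0.3683/2.368 = 0.1555, so ω = 2 arcsin(0.1555) ≈ 17.9°.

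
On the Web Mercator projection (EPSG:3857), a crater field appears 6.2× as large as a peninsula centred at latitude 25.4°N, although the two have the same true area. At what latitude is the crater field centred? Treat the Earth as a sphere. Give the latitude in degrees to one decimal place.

68.7°

On Mercator, (apparent₁)/(apparent₂) = sec²φ₁ / sec²φ₂ when true areas are equal.
cos²φ₂ / cos²φ₁ = 6.2  ⇒  cos φ₁ = cos 25.4° / √6.2 = 0.9033/2.490 = 0.3628.
φ₁ = arccos(0.3628) ≈ 68.7°.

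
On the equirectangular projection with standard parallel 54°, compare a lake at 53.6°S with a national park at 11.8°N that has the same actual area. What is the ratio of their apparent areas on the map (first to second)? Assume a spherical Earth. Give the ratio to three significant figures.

The equidistant cylindrical projection with φ₀ = 54° has h = 1 (meridians true) and k = cos φ₀ / cos φ along parallels.
Areal scale at 53.6°: h·k = 1.000 × 0.9905 = 0.9905.
Areal scale at 11.8°: h·k = 1.000 × 0.6005 = 0.6005.
Ratio = 0.9905/0.6005 ≈ 1.65.

1.65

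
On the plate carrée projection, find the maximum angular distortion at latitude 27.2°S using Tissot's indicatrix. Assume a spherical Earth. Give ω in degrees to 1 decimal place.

For the equirectangular projection with φ₀ = 0 (plate carrée), h = 1 along meridians and k = sec φ along parallels.
At 27.2°: h = 1.000, k = 1.124; principal scales a = 1.124, b = 1.000.
sin(ω/2) = (a − b)/(a + b) = 0.1243/2.124 = 0.05853, so ω = 2 arcsin(0.05853) ≈ 6.7°.

6.7°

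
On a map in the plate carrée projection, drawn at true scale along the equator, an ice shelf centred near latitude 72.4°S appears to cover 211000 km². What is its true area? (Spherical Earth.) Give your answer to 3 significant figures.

In the plate carrée (x = Rλ, y = Rφ), meridians are true-scale (h = 1) and parallels are stretched by k = sec φ.
Areal scale = h·k = 1 × sec φ; at 72.4°, h = 1.000, k = 3.307, so h·k = 3.307.
True area = apparent / (areal scale) = 211000 / 3.307 ≈ 63800 km².

63800 km²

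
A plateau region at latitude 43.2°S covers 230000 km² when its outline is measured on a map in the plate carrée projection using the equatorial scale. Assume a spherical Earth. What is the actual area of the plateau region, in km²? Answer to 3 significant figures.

For the equirectangular projection with φ₀ = 0 (plate carrée), h = 1 along meridians and k = sec φ along parallels.
Areal scale = h·k = 1 × sec φ; at 43.2°, h = 1.000, k = 1.372, so h·k = 1.372.
True area = apparent / (areal scale) = 230000 / 1.372 ≈ 168000 km².

168000 km²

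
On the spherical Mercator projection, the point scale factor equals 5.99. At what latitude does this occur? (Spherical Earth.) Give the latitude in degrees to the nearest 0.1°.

Mercator scale is k = sec φ = 1/cos φ.
1/cos φ = 5.99  ⇒  cos φ = 0.1669  ⇒  φ = arccos(0.1669) ≈ 80.4°.

80.4°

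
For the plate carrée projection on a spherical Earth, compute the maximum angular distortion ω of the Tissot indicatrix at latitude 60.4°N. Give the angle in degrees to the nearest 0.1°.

In the plate carrée (x = Rλ, y = Rφ), meridians are true-scale (h = 1) and parallels are stretched by k = sec φ.
At 60.4°: h = 1.000, k = 2.025; principal scales a = 2.025, b = 1.000.
sin(ω/2) = (a − b)/(a + b) = 1.025/3.025 = 0.3387, so ω = 2 arcsin(0.3387) ≈ 39.6°.

39.6°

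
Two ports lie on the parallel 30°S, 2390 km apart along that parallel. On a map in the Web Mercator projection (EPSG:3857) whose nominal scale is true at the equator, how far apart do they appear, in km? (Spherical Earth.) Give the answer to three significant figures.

Mercator is conformal, so the point scale is isotropic: h = k = sec φ = 1/cos φ.
Along the parallel, k = sec 30° = 1/0.8660 = 1.155.
Map distance = 2390 × 1.155 ≈ 2760 km.

2760 km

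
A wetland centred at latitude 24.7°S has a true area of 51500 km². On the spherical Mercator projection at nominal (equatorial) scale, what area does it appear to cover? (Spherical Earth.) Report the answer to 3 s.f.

Mercator is conformal, so the point scale is isotropic: h = k = sec φ = 1/cos φ.
Areal scale = k² = sec²φ = 1/cos²(24.7°) = 1/0.9085² = 1.212.
Apparent area = 51500 × 1.212 ≈ 62400 km².

62400 km²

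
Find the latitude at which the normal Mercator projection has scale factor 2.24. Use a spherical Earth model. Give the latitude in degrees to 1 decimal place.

63.5°

Mercator scale is k = sec φ = 1/cos φ.
1/cos φ = 2.24  ⇒  cos φ = 0.4464  ⇒  φ = arccos(0.4464) ≈ 63.5°.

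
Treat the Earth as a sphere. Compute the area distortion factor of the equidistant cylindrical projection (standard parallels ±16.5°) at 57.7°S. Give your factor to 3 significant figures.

1.79

The equidistant cylindrical projection with φ₀ = 16.5° has h = 1 (meridians true) and k = cos φ₀ / cos φ along parallels.
Areal scale = h·k = 1 × cos φ₀ / cos φ; at 57.7°, h = 1.000, k = 1.794, so h·k = 1.794.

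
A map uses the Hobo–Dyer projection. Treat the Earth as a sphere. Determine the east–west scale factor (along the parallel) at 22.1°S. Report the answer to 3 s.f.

0.856

The Hobo–Dyer projection is cylindrical equal-area with φ₀ = 37.5°. For cylindrical equal-area with standard parallel φ₀, h = cos φ / cos φ₀ and k = cos φ₀ / cos φ, so h·k = 1.
k = cos 37.5° / cos 22.1° = 0.7934/0.9265 = 0.8563.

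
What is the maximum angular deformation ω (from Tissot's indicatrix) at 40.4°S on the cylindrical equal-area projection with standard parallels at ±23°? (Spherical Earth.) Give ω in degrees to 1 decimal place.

Cylindrical equal-area (φ₀ = 23°): h = cos φ / cos 23° along meridians, k = cos 23° / cos φ along parallels; h·k = 1.
At 40.4°: h = 0.8273, k = 1.209; principal scales a = 1.209, b = 0.8273.
sin(ω/2) = (a − b)/(a + b) = 0.3814/2.036 = 0.1873, so ω = 2 arcsin(0.1873) ≈ 21.6°.

21.6°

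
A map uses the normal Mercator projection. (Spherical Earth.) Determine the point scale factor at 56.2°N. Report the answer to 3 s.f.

1.80

The Mercator projection is conformal; its linear scale factor is the same in every direction and equals sec φ = 1/cos φ.
k = 1/cos 56.2° = 1/0.5563 = 1.798.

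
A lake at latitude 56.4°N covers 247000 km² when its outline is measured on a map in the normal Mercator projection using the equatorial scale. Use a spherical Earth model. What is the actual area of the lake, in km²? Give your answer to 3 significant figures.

75600 km²

For Mercator, h = k = sec φ (a conformal cylindrical projection has a single point scale, 1/cos φ).
Areal scale = k² = sec²φ = 1/cos²(56.4°) = 1/0.5534² = 3.265.
True area = apparent / (areal scale) = 247000 / 3.265 ≈ 75600 km².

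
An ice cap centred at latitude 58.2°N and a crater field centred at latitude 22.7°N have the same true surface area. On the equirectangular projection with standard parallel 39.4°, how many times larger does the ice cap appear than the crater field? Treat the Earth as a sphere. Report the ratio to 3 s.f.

In the equirectangular projection with standard parallel φ₀ = 39.4° (x = Rλ cos φ₀, y = Rφ), meridians are true-scale (h = 1) and the parallel scale is k = cos φ₀ / cos φ.
Areal scale at 58.2°: h·k = 1.000 × 1.466 = 1.466.
Areal scale at 22.7°: h·k = 1.000 × 0.8376 = 0.8376.
Ratio = 1.466/0.8376 ≈ 1.75.

1.75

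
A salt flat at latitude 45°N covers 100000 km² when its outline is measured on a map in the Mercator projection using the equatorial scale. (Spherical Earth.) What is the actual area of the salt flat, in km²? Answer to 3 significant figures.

50000 km²

Mercator is conformal, so the point scale is isotropic: h = k = sec φ = 1/cos φ.
Areal scale = k² = sec²φ = 1/cos²(45°) = 1/0.7071² = 2.000.
True area = apparent / (areal scale) = 100000 / 2.000 ≈ 50000 km².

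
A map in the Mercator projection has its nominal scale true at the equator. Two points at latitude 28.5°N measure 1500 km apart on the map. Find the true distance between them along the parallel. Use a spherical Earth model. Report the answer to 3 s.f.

Mercator is conformal, so the point scale is isotropic: h = k = sec φ = 1/cos φ.
Along the parallel at 28.5°, map distances are exaggerated by k = sec 28.5° = 1.138.
True distance = 1500 / 1.138 = 1500 × cos 28.5° ≈ 1320 km.

1320 km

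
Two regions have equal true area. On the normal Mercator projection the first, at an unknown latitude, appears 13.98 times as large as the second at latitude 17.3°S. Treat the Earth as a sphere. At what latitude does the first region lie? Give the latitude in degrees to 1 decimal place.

On Mercator, (apparent₁)/(apparent₂) = sec²φ₁ / sec²φ₂ when true areas are equal.
cos²φ₂ / cos²φ₁ = 13.98  ⇒  cos φ₁ = cos 17.3° / √13.98 = 0.9548/3.739 = 0.2554.
φ₁ = arccos(0.2554) ≈ 75.2°.

75.2°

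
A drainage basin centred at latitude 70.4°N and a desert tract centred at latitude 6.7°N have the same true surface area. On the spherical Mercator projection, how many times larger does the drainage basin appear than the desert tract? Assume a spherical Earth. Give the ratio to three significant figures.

8.77

Mercator is conformal with k = sec φ, so areal scale = k² = sec²φ.
At 70.4°: sec²(70.4°) = 1/0.3355² = 8.887.
At 6.7°: sec²(6.7°) = 1/0.9932² = 1.014.
Ratio = 8.887/1.014 = cos²(6.7°)/cos²(70.4°) ≈ 8.77.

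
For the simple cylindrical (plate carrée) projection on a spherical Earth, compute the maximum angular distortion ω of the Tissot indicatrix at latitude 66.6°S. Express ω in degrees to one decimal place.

In the plate carrée (x = Rλ, y = Rφ), meridians are true-scale (h = 1) and parallels are stretched by k = sec φ.
At 66.6°: h = 1.000, k = 2.518; principal scales a = 2.518, b = 1.000.
sin(ω/2) = (a − b)/(a + b) = 1.518/3.518 = 0.4315, so ω = 2 arcsin(0.4315) ≈ 51.1°.

51.1°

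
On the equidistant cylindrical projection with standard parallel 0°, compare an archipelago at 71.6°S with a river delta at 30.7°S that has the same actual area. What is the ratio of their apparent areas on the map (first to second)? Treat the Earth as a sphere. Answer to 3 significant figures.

For the equirectangular projection with φ₀ = 0 (plate carrée), h = 1 along meridians and k = sec φ along parallels.
Areal scale at 71.6°: h·k = 1.000 × 3.168 = 3.168.
Areal scale at 30.7°: h·k = 1.000 × 1.163 = 1.163.
Ratio = 3.168/1.163 ≈ 2.72.

2.72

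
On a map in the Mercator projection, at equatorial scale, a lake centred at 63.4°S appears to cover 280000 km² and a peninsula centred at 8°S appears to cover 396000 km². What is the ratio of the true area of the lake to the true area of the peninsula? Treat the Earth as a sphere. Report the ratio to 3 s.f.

0.145

On Mercator the areal scale is sec²φ, so true area = apparent × cos²φ.
True area of lake: 280000 × cos²(63.4°) = 280000 × 0.2005 = 56140 km².
True area of peninsula: 396000 × cos²(8°) = 396000 × 0.9806 = 388300 km².
Ratio = 56140 / 388300 ≈ 0.145.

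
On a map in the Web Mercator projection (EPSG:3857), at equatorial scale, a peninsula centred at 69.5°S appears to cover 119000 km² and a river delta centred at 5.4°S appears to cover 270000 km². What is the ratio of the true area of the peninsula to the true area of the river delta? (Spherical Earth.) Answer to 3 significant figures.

On Mercator the areal scale is sec²φ, so true area = apparent × cos²φ.
True area of peninsula: 119000 × cos²(69.5°) = 119000 × 0.1226 = 14590 km².
True area of river delta: 270000 × cos²(5.4°) = 270000 × 0.9911 = 267600 km².
Ratio = 14590 / 267600 ≈ 0.0545.

0.0545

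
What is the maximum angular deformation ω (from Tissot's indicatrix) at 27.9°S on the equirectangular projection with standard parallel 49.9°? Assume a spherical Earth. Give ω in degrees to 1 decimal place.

In the equirectangular projection with standard parallel φ₀ = 49.9° (x = Rλ cos φ₀, y = Rφ), meridians are true-scale (h = 1) and the parallel scale is k = cos φ₀ / cos φ.
At 27.9°: h = 1.000, k = 0.7288; principal scales a = 1.000, b = 0.7288.
sin(ω/2) = (a − b)/(a + b) = 0.2712/1.729 = 0.1568, so ω = 2 arcsin(0.1568) ≈ 18.0°.

18.0°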